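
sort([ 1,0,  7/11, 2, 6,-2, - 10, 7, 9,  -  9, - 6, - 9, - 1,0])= [  -  10, - 9, - 9 , - 6, - 2, - 1,  0 , 0,  7/11, 1,2, 6,7 , 9]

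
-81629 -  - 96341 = 14712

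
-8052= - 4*2013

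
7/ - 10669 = - 7/10669 = - 0.00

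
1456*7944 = 11566464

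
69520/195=356 + 20/39 = 356.51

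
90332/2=45166 = 45166.00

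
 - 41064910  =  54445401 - 95510311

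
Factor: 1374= 2^1 * 3^1*229^1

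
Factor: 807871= 807871^1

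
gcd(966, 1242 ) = 138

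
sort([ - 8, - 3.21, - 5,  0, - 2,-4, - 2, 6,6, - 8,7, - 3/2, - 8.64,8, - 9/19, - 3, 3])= [-8.64, - 8, - 8, - 5, - 4, - 3.21, - 3, - 2, - 2,-3/2, -9/19,  0,3,6,6,7,8]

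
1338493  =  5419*247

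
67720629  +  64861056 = 132581685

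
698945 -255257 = 443688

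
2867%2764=103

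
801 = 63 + 738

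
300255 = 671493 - 371238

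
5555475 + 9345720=14901195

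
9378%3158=3062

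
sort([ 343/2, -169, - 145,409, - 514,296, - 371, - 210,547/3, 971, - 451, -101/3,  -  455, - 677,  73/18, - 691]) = [  -  691, - 677, - 514,-455, - 451,-371 , - 210, - 169, - 145, - 101/3,73/18,343/2,547/3,296,409 , 971]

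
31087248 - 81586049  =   - 50498801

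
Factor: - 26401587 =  - 3^1 * 8800529^1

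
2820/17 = 165+15/17=165.88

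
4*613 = 2452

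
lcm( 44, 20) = 220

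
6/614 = 3/307 = 0.01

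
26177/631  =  26177/631 = 41.48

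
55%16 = 7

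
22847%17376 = 5471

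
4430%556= 538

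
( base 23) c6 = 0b100011010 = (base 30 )9c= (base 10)282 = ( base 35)82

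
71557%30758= 10041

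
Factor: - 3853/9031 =-11^( - 1 )*821^ (  -  1)*3853^1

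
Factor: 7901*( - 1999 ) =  - 15794099 = - 1999^1*7901^1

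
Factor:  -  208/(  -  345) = 2^4*3^(  -  1 )*5^( -1) * 13^1*23^(-1 )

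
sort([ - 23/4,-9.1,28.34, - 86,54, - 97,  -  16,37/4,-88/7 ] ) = [ - 97,-86, - 16, - 88/7,-9.1, - 23/4,37/4 , 28.34,54]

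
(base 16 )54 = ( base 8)124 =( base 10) 84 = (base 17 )4G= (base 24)3c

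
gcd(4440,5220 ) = 60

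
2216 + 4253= 6469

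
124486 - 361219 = - 236733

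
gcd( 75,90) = 15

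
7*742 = 5194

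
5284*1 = 5284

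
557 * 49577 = 27614389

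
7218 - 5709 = 1509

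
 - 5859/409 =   -  5859/409 = -  14.33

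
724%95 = 59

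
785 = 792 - 7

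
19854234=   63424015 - 43569781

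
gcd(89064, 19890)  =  18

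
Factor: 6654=2^1*3^1*1109^1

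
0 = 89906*0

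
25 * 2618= 65450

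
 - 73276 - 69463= - 142739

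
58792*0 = 0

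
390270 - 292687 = 97583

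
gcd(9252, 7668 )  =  36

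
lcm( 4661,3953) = 312287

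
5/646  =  5/646= 0.01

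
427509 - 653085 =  - 225576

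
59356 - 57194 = 2162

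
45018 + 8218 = 53236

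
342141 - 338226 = 3915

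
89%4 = 1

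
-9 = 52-61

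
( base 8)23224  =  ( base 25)fk1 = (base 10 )9876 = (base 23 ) if9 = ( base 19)186F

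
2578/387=2578/387=6.66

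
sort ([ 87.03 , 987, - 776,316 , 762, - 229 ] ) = [ - 776,- 229, 87.03 , 316, 762,987 ] 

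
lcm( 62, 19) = 1178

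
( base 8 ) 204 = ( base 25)57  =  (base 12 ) b0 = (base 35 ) 3r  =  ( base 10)132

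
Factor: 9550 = 2^1*5^2 * 191^1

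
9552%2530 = 1962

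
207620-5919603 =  - 5711983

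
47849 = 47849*1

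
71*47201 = 3351271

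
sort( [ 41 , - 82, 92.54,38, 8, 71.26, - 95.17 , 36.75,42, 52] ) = [ - 95.17, - 82,  8, 36.75,38,41, 42 , 52, 71.26  ,  92.54 ]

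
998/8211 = 998/8211 =0.12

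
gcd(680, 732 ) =4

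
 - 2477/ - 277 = 8 + 261/277 = 8.94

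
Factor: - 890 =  - 2^1*5^1*89^1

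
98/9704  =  49/4852=0.01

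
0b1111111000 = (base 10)1016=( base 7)2651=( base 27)1ah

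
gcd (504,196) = 28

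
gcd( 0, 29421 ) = 29421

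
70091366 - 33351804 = 36739562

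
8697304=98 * 88748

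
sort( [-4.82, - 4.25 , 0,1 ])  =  [-4.82,-4.25,  0,1]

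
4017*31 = 124527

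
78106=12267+65839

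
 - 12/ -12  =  1/1 = 1.00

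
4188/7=598 + 2/7 = 598.29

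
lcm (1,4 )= 4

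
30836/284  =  108 + 41/71 = 108.58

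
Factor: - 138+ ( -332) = -2^1*5^1 * 47^1 =-470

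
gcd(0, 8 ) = 8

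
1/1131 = 1/1131 = 0.00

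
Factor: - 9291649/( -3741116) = 2^(  -  2)*29^(- 1)*32251^( -1 )*9291649^1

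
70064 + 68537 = 138601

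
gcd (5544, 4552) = 8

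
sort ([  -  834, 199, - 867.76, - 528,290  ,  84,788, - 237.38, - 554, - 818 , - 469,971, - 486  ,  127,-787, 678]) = [  -  867.76, - 834, - 818, - 787, - 554,-528, -486,  -  469, - 237.38,84,127,  199, 290,678,788, 971]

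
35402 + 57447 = 92849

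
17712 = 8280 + 9432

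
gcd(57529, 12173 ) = 1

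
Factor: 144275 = 5^2*29^1*199^1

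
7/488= 7/488 = 0.01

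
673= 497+176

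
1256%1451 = 1256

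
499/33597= 499/33597 = 0.01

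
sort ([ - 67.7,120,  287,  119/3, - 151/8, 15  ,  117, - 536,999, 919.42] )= [ - 536, - 67.7, - 151/8 , 15, 119/3, 117,120, 287, 919.42, 999]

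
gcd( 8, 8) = 8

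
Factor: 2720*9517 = 2^5*5^1*17^1 * 31^1*307^1 = 25886240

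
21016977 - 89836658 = -68819681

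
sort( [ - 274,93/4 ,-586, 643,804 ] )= [-586,- 274,93/4,643, 804 ]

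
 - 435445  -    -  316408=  - 119037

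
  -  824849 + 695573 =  - 129276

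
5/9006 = 5/9006 = 0.00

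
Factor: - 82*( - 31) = 2542= 2^1 *31^1*41^1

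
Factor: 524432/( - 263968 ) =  - 449/226 = - 2^( - 1 )*113^(-1)*449^1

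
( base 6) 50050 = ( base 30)770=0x196e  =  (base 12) 3926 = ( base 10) 6510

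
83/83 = 1 = 1.00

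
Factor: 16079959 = 7^1*2297137^1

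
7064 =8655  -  1591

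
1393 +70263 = 71656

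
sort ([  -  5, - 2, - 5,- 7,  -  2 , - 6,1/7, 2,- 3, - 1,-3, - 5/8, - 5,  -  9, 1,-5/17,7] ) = [ - 9 ,  -  7,-6,  -  5,-5,  -  5, - 3,  -  3,- 2  , - 2, - 1, - 5/8, - 5/17, 1/7, 1,2, 7 ] 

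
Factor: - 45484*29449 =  - 1339458316 = - 2^2*7^2*83^1*137^1*601^1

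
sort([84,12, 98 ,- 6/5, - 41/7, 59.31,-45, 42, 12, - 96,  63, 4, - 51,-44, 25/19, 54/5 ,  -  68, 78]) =[- 96, - 68,  -  51 , - 45,-44, - 41/7, - 6/5,25/19, 4, 54/5, 12 , 12, 42 , 59.31,63,  78, 84 , 98]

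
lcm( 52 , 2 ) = 52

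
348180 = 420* 829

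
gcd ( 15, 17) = 1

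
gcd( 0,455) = 455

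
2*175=350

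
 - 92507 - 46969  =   - 139476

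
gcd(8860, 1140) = 20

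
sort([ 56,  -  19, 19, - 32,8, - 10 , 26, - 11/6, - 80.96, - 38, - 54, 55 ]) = [ - 80.96, - 54 , - 38,-32 ,-19, - 10, - 11/6,8 , 19, 26, 55,56 ]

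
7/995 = 7/995 = 0.01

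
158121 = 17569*9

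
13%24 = 13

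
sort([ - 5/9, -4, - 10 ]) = [ - 10,  -  4 , - 5/9 ] 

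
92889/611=92889/611 = 152.03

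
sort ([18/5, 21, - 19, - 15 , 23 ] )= [ - 19 ,-15,  18/5, 21, 23]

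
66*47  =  3102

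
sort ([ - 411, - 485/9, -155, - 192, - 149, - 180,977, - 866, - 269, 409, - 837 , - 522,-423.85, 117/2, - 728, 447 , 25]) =[ - 866, - 837, - 728, - 522, - 423.85,- 411,  -  269,  -  192, - 180,-155,-149, - 485/9,25,  117/2,409, 447,977]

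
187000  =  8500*22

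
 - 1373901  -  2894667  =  -4268568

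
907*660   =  598620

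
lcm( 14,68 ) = 476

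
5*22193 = 110965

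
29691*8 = 237528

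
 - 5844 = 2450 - 8294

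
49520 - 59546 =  - 10026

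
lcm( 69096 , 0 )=0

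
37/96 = 37/96 = 0.39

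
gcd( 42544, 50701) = 1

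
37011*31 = 1147341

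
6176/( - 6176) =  - 1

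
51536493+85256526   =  136793019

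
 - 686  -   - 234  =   - 452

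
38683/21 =38683/21 = 1842.05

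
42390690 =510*83119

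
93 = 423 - 330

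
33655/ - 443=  - 76 + 13/443=- 75.97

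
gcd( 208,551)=1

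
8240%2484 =788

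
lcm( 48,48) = 48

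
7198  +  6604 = 13802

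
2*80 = 160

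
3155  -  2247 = 908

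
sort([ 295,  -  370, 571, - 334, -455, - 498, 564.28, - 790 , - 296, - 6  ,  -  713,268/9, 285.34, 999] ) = [ - 790,- 713,- 498, - 455, - 370, - 334, - 296, - 6,268/9, 285.34,295,564.28,571, 999] 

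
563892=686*822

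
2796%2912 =2796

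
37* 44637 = 1651569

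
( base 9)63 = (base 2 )111001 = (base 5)212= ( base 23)2b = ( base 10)57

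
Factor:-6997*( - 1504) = 10523488 = 2^5*47^1*6997^1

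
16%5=1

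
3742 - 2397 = 1345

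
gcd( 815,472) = 1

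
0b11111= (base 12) 27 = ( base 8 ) 37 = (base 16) 1F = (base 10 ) 31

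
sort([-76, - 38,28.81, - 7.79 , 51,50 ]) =[ - 76,  -  38,  -  7.79,  28.81, 50,51]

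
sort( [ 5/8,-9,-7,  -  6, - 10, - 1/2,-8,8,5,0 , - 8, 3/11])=[ - 10,- 9, - 8, - 8, - 7  ,  -  6 , - 1/2,  0,3/11,5/8,5, 8 ] 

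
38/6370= 19/3185=   0.01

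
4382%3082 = 1300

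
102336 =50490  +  51846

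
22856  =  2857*8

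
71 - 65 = 6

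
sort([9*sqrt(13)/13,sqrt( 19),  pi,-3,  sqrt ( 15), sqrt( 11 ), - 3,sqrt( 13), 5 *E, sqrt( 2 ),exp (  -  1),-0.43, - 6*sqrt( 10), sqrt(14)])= [ - 6*sqrt( 10), - 3,-3,- 0.43,  exp( - 1 ),  sqrt( 2 ),9*sqrt( 13 )/13,pi, sqrt( 11 ),sqrt(13),sqrt( 14 ),  sqrt( 15), sqrt( 19 ),5*E ] 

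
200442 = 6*33407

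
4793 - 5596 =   -  803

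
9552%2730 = 1362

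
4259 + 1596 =5855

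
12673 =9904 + 2769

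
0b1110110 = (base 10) 118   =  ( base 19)64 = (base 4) 1312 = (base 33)3j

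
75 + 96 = 171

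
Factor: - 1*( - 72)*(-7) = -2^3 * 3^2 * 7^1 = -504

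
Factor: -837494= -2^1*7^1*163^1 * 367^1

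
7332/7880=1833/1970 = 0.93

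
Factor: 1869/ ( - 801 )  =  -3^( - 1 )*7^1 = - 7/3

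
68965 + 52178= 121143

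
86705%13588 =5177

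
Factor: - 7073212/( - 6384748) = 1768303/1596187= 61^ ( - 1) * 137^(-1)*191^( - 1) * 1768303^1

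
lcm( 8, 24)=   24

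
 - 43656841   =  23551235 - 67208076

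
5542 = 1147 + 4395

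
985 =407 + 578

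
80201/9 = 80201/9 = 8911.22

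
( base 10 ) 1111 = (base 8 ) 2127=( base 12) 787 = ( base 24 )1m7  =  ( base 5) 13421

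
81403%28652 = 24099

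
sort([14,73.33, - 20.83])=[ - 20.83, 14,  73.33]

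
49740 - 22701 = 27039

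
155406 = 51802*3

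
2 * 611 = 1222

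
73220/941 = 73220/941=77.81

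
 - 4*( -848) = 3392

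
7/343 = 1/49 = 0.02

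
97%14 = 13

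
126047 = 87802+38245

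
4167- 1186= 2981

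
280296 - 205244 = 75052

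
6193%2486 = 1221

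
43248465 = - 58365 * (-741)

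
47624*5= 238120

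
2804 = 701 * 4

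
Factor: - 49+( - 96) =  - 5^1*29^1 = - 145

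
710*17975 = 12762250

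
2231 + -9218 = -6987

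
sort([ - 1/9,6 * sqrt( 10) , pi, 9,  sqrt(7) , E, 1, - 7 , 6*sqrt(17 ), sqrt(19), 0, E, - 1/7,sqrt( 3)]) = [ - 7, - 1/7,-1/9,0, 1, sqrt( 3 ),  sqrt(7),E, E,pi, sqrt ( 19 ), 9, 6*sqrt(10), 6*sqrt(17)] 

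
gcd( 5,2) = 1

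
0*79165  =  0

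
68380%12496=5900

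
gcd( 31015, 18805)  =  5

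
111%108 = 3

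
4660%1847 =966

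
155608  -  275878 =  - 120270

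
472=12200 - 11728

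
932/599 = 1+333/599 = 1.56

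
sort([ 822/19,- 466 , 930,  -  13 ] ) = [ - 466, - 13, 822/19 , 930]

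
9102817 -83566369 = - 74463552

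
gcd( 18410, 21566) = 526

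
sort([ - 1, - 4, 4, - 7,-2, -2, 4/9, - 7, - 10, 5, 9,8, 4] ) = [  -  10, - 7  , -7, - 4, - 2, - 2, - 1, 4/9, 4, 4,5, 8 , 9] 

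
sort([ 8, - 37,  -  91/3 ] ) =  [ - 37, - 91/3,8]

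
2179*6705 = 14610195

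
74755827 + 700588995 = 775344822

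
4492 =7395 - 2903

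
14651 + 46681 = 61332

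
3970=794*5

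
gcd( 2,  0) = 2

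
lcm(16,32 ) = 32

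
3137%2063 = 1074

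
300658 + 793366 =1094024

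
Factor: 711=3^2*79^1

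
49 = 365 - 316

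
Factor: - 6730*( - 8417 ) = 56646410 = 2^1*5^1 *19^1*443^1*673^1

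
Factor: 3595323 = 3^1*73^1*16417^1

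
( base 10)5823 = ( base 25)97n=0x16BF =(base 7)22656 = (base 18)hh9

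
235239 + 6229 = 241468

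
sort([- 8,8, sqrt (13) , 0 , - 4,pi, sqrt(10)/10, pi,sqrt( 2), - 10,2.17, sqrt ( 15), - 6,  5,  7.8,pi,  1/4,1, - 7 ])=[-10, - 8, - 7, - 6 , - 4,0 , 1/4,sqrt ( 10 )/10,1, sqrt( 2 ), 2.17, pi,pi, pi,  sqrt( 13), sqrt( 15),5,7.8,8] 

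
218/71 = 218/71  =  3.07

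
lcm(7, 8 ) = 56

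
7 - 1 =6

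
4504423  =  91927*49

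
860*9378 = 8065080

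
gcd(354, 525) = 3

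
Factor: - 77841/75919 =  - 81/79 =- 3^4*79^( - 1) 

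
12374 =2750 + 9624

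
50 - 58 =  - 8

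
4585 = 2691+1894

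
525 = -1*(  -  525)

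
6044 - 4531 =1513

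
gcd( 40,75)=5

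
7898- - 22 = 7920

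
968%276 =140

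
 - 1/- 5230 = 1/5230 = 0.00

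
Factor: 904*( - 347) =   -  2^3*113^1 * 347^1 = -313688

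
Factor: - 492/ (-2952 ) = 2^( - 1)*3^ ( - 1) = 1/6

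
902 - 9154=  - 8252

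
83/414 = 83/414 = 0.20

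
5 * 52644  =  263220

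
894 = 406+488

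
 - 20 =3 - 23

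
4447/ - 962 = - 4447/962 = - 4.62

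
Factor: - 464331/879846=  - 154777/293282 = - 2^( - 1)*7^1*11^( - 1)*13331^(  -  1)*22111^1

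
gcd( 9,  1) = 1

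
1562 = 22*71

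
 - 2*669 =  - 1338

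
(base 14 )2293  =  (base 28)7ih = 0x1779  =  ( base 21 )DD3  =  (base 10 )6009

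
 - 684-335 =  - 1019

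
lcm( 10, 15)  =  30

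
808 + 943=1751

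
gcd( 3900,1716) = 156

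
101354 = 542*187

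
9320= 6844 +2476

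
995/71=995/71 = 14.01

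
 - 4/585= -4/585= -0.01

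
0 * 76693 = 0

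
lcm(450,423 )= 21150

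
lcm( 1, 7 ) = 7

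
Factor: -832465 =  - 5^1*331^1 *503^1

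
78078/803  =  97 + 17/73 = 97.23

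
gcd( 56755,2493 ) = 1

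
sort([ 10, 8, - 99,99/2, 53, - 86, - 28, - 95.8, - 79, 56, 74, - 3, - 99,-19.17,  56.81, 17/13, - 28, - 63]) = [-99,-99 , - 95.8, - 86,-79,  -  63, - 28, - 28,-19.17,-3,17/13, 8,10, 99/2, 53,56,  56.81,74 ]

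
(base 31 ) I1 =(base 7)1426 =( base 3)202201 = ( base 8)1057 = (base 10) 559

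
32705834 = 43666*749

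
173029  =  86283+86746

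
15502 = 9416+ 6086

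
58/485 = 58/485 = 0.12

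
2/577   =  2/577 =0.00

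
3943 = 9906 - 5963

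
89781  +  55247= 145028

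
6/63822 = 1/10637 = 0.00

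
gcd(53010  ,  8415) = 45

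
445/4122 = 445/4122 =0.11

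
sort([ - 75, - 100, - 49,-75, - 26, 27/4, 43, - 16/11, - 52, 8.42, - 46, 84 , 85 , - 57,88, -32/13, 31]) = [ - 100, - 75, - 75,  -  57, - 52, - 49,  -  46, - 26,  -  32/13, - 16/11, 27/4,8.42, 31, 43, 84, 85 , 88 ]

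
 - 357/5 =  - 357/5= - 71.40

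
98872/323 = 306 + 2/19= 306.11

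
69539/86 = 808 + 51/86 = 808.59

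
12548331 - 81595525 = -69047194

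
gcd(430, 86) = 86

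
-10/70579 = - 1 + 70569/70579 = -  0.00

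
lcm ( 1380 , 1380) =1380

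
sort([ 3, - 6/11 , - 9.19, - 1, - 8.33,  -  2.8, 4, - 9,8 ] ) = [-9.19, - 9,  -  8.33, - 2.8, - 1, - 6/11,3,4, 8 ]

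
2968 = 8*371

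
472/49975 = 472/49975 = 0.01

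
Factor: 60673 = 17^1*43^1*83^1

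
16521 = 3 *5507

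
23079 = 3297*7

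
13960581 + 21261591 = 35222172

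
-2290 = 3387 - 5677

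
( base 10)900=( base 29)121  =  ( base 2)1110000100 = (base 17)31G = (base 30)100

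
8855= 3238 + 5617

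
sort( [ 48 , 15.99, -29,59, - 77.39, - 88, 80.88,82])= [ - 88, - 77.39, - 29, 15.99, 48,59,80.88, 82 ]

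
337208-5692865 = -5355657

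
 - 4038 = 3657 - 7695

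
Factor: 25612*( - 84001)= - 2151433612= -2^2*19^1*167^1*337^1*503^1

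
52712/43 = 1225  +  37/43 = 1225.86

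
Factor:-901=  - 17^1*53^1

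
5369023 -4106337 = 1262686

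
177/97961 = 177/97961  =  0.00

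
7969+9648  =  17617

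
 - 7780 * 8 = - 62240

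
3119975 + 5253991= 8373966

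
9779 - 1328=8451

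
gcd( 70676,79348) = 4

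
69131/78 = 69131/78 = 886.29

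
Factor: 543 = 3^1* 181^1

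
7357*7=51499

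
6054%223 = 33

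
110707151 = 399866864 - 289159713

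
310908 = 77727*4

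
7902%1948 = 110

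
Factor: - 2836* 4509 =-2^2*3^3 *167^1*709^1=-12787524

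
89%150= 89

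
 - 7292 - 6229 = -13521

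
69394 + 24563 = 93957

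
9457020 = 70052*135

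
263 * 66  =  17358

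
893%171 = 38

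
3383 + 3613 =6996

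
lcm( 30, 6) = 30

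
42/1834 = 3/131 = 0.02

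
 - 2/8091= - 1 + 8089/8091 = -0.00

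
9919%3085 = 664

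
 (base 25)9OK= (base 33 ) 5O8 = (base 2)1100001100101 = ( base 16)1865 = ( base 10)6245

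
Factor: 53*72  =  2^3*3^2*53^1=3816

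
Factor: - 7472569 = -13^1*574813^1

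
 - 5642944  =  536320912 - 541963856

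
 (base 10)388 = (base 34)be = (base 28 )DO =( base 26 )eo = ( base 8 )604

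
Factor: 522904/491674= 2^2*17^( - 1 ) *163^1 * 401^1 * 14461^( -1)=261452/245837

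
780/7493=780/7493 =0.10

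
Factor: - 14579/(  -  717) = 61/3 = 3^( - 1 )*61^1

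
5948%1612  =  1112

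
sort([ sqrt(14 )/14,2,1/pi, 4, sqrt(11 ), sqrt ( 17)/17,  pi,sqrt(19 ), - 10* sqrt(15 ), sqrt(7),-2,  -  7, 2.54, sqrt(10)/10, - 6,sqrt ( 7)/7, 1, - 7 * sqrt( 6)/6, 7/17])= [ -10 * sqrt(15 ),-7,-6, - 7*sqrt(6)/6, - 2, sqrt(17)/17,sqrt(14 )/14, sqrt(10)/10, 1/pi, sqrt(7)/7, 7/17,1,  2,2.54,sqrt ( 7 ), pi, sqrt(11 ),4,sqrt( 19) ] 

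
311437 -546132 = -234695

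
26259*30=787770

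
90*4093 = 368370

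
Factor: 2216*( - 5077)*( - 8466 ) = 2^4*3^1*17^1*83^1*277^1*5077^1 = 95247850512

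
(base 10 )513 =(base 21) 139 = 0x201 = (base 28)I9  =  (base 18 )1A9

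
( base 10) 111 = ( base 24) 4F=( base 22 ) 51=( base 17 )69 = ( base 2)1101111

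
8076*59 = 476484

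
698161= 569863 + 128298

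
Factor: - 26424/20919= - 24/19 = - 2^3*3^1*19^( - 1 )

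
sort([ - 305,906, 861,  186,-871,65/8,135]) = [  -  871 , - 305, 65/8,135,186, 861, 906]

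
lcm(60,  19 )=1140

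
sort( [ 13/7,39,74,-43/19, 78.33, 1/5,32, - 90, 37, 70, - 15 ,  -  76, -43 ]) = [ - 90, - 76, - 43, - 15, - 43/19,1/5,13/7,32,37, 39,70,74,78.33 ]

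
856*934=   799504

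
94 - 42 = 52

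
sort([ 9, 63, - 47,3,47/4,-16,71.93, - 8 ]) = [-47, -16, - 8,  3,9,  47/4,63,  71.93]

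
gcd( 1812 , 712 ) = 4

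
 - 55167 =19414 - 74581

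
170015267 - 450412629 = - 280397362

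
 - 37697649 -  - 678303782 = 640606133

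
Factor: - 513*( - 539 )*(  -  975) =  - 3^4*5^2*7^2* 11^1*13^1*19^1=   - 269594325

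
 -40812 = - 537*76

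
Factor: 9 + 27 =36 =2^2 * 3^2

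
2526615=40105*63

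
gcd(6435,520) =65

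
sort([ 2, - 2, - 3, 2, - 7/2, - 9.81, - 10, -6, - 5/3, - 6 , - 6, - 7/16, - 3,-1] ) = [-10, - 9.81, - 6, - 6,- 6, - 7/2, - 3, - 3, - 2, - 5/3,-1, - 7/16,2,  2]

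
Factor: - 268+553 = 3^1*5^1*19^1  =  285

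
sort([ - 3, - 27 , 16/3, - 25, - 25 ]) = [ - 27, - 25 , - 25, - 3,16/3]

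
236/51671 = 236/51671=0.00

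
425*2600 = 1105000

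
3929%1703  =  523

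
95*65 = 6175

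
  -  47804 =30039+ - 77843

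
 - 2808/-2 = 1404/1 = 1404.00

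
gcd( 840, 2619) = 3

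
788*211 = 166268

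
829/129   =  829/129  =  6.43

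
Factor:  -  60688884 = -2^2*3^1 * 5057407^1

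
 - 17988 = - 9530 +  - 8458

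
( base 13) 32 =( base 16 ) 29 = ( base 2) 101001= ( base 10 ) 41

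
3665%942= 839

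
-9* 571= - 5139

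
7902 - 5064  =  2838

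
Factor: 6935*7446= 51638010 =2^1*3^1*5^1 * 17^1*19^1 * 73^2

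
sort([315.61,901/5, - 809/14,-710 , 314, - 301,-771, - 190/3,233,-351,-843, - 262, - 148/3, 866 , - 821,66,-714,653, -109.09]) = [ - 843,-821,-771,-714  ,-710, - 351,-301,-262, - 109.09, - 190/3,-809/14, - 148/3 , 66,  901/5,233,314, 315.61,653,866]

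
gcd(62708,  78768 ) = 4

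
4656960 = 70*66528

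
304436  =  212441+91995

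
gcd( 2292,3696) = 12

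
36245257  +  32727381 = 68972638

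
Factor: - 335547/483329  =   - 3^2*7^( - 1 )*11^( - 1) * 23^1*1621^1*6277^(-1)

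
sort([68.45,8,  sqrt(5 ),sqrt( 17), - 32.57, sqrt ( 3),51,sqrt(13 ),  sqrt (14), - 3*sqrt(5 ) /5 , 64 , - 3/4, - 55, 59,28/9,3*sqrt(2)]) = [-55, - 32.57, - 3*sqrt( 5)/5, - 3/4,sqrt(3),sqrt( 5), 28/9,sqrt( 13) , sqrt(14),sqrt(17),3*sqrt(2 ),8,51 , 59,64  ,  68.45]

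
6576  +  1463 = 8039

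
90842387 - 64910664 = 25931723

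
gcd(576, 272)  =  16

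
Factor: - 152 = - 2^3*19^1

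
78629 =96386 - 17757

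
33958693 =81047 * 419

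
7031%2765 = 1501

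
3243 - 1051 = 2192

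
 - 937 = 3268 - 4205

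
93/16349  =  93/16349 = 0.01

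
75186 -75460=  - 274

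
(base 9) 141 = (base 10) 118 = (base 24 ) 4m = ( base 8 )166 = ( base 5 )433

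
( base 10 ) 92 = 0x5C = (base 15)62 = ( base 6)232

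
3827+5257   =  9084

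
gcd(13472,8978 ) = 2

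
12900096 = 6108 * 2112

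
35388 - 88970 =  - 53582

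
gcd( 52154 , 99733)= 1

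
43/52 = 43/52 =0.83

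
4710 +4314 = 9024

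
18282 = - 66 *( - 277)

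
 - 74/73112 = - 1 + 987/988 = - 0.00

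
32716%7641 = 2152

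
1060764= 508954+551810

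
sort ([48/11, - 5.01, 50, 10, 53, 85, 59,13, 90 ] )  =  [-5.01,48/11,10 , 13  ,  50,53,  59 , 85, 90] 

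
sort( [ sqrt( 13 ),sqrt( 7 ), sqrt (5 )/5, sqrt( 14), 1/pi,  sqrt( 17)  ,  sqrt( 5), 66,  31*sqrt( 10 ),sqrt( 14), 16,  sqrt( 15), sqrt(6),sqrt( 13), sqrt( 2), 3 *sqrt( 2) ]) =[ 1/pi, sqrt( 5 )/5, sqrt( 2), sqrt(5 ), sqrt( 6), sqrt(7 ), sqrt( 13 ),  sqrt(  13 ), sqrt( 14 ), sqrt(14 ),sqrt( 15), sqrt(17), 3*sqrt( 2), 16, 66,  31 * sqrt( 10 ) ]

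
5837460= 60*97291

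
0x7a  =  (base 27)4E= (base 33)3N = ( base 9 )145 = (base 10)122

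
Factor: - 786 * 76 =- 2^3*3^1*19^1*131^1 = - 59736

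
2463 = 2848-385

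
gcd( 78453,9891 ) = 9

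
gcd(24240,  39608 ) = 8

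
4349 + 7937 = 12286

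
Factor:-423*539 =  - 3^2*7^2*11^1*47^1 = - 227997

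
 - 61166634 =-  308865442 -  - 247698808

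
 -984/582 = -2 + 30/97 = -1.69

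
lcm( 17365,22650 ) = 520950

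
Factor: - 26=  - 2^1 *13^1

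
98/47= 98/47= 2.09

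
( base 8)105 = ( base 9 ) 76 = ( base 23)30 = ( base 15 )49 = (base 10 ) 69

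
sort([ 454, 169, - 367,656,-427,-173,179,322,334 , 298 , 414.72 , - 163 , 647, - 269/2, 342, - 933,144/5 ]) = [  -  933,-427,-367,-173, - 163, - 269/2,144/5 , 169 , 179, 298 , 322 , 334, 342,414.72, 454,  647,  656]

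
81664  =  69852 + 11812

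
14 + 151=165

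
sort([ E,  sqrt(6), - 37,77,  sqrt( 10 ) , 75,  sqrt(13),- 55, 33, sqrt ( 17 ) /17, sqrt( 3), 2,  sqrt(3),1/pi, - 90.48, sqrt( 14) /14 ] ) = [-90.48,  -  55, - 37, sqrt(17 )/17, sqrt( 14 )/14, 1/pi , sqrt( 3),sqrt(3 ),  2,sqrt( 6),E,  sqrt (10), sqrt(13), 33,75 , 77 ] 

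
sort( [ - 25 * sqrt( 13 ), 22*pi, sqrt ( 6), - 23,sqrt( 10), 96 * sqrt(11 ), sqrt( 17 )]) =[  -  25 * sqrt( 13), - 23, sqrt( 6 ),sqrt(10),sqrt(17), 22* pi, 96 * sqrt( 11)]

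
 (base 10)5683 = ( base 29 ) 6LS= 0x1633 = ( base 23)ah2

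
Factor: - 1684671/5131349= - 3^1*19^( -1 )*409^1 * 1373^1*270071^ (-1 ) 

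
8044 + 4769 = 12813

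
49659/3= 16553 = 16553.00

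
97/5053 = 97/5053 = 0.02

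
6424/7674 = 3212/3837 = 0.84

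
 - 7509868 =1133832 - 8643700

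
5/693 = 5/693 = 0.01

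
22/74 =11/37 = 0.30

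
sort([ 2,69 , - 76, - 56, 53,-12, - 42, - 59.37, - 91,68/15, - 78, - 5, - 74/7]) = [ - 91, - 78, - 76, - 59.37 ,-56,-42, - 12, - 74/7, - 5 , 2,68/15, 53 , 69]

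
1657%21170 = 1657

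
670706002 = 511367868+159338134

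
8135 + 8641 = 16776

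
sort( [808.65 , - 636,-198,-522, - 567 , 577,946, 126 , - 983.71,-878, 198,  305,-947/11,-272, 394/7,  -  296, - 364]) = [- 983.71,-878,-636,-567,-522,- 364 , - 296, - 272 , - 198 , - 947/11 , 394/7, 126,198,  305, 577  ,  808.65 , 946]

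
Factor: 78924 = 2^2 * 3^1 * 6577^1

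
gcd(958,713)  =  1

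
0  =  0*7721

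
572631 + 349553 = 922184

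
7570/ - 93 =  - 7570/93 = - 81.40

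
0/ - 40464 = 0/1  =  -0.00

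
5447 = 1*5447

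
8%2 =0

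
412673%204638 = 3397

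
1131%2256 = 1131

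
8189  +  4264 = 12453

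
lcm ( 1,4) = 4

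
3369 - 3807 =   -  438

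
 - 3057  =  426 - 3483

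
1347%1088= 259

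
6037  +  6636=12673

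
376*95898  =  36057648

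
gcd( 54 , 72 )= 18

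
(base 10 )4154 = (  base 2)1000000111010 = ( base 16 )103A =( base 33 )3qt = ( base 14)172a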